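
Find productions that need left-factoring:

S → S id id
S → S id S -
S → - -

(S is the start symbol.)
Left-factoring is needed when two productions for the same non-terminal
share a common prefix on the right-hand side.

Productions for S:
  S → S id id
  S → S id S -
  S → - -

Found common prefix 'S id' in productions for S

Answer: Yes, S has productions with common prefix 'S id'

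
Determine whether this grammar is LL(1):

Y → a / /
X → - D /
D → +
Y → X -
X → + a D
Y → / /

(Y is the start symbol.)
A grammar is LL(1) if for each non-terminal N with multiple productions, the predict sets of those productions are pairwise disjoint, where PREDICT(N → α) = (FIRST(α) \ {ε}) ∪ (FOLLOW(N) if α ⇒* ε).

Relevant sets:
  FIRST(X) = { '+', '-' }

For Y:
  PREDICT(Y → a '/' '/') = { 'a' }
  PREDICT(Y → X '-') = { '+', '-' }
  PREDICT(Y → '/' '/') = { '/' }
For X:
  PREDICT(X → '-' D '/') = { '-' }
  PREDICT(X → '+' a D) = { '+' }
D has a single production, so nothing to check there.

All predict sets are disjoint. The grammar IS LL(1).

Answer: Yes, the grammar is LL(1).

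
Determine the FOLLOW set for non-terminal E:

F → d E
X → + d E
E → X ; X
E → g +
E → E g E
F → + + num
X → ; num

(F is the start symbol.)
{ $, ';', 'g' }

In F → d E: E is at the end, add FOLLOW(F)
In X → + d E: E is at the end, add FOLLOW(X)
In E → E g E: E is followed by g E, add FIRST(g E) \ {ε} = { 'g' }
In E → E g E: E is at the end; this adds FOLLOW(E) to itself — nothing new

The FOLLOW sets referred to above (computed the same way, to a fixed point):
  FOLLOW(F) = { $ }
  FOLLOW(X) = { $, ';', 'g' }

Taking the union: FOLLOW(E) = { $, ';', 'g' }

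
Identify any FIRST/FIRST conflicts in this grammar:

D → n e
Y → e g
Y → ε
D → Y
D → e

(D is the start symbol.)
A FIRST/FIRST conflict occurs when two productions N → α and N → β for the same non-terminal have FIRST(α) ∩ FIRST(β) ≠ ∅ (with ε ∈ FIRST of a nullable right-hand side, so two nullable alternatives also conflict).

FIRST sets of the non-terminals at (or reachable through a nullable prefix from) the front of some alternative:
  FIRST(Y) = { 'e', ε }

Productions for D:
  D → n e: FIRST = { 'n' }
  D → Y: FIRST = { 'e', ε }
  D → e: FIRST = { 'e' }
Productions for Y:
  Y → e g: FIRST = { 'e' }
  Y → ε: FIRST = { ε }

Conflict for D: D → Y and D → e
  Overlap: { 'e' }

Answer: Yes. D → Y / D → e on { 'e' }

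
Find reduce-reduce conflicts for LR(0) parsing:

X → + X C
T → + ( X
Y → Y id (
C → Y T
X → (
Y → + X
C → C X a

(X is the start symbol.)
No reduce-reduce conflicts

A reduce-reduce conflict occurs when an LR(0) state has two complete items [A → α .] and [B → β .] — both call for a reduction, and with no lookahead the parser cannot choose between them.

Augment with X' → X and build the canonical LR(0) collection (I0 = CLOSURE({[X' → . X]}), then GOTO on every symbol after a dot until no new states appear). It has 17 states:
  I0: { [X → . (], [X → . + X C], [X' → . X] }  — shift
  I1: { [X → ( .] }  — reduce
  I2: { [X → + . X C], [X → . (], [X → . + X C] }  — shift
  I3: { [X' → X .] }  — accept
  I4: { [C → . C X a], [C → . Y T], [X → + X . C], [Y → . + X], [Y → . Y id (] }  — shift
  I5: { [X → . (], [X → . + X C], [Y → + . X] }  — shift
  I6: { [C → C . X a], [X → + X C .], [X → . (], [X → . + X C] }  — shift, reduce
  I7: { [C → Y . T], [T → . + ( X], [Y → Y . id (] }  — shift
  I8: { [T → + . ( X] }  — shift
  I9: { [C → Y T .] }  — reduce
  I10: { [Y → Y id . (] }  — shift
  I11: { [Y → Y id ( .] }  — reduce
  I12: { [T → + ( . X], [X → . (], [X → . + X C] }  — shift
  I13: { [T → + ( X .] }  — reduce
  I14: { [C → C X . a] }  — shift
  I15: { [C → C X a .] }  — reduce
  I16: { [Y → + X .] }  — reduce

No state contains more than one complete item.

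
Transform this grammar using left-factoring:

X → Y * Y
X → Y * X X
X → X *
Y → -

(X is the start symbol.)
Left-factoring transforms A → αβ₁ | αβ₂ into A → αA' and A' → β₁ | β₂
(α is the longest common prefix among the alternatives). Repeat until
no nonterminal has two alternatives with a common prefix.

Round 1: X has alternatives sharing prefix 'Y *'. Introduce X': X → Y * X'
  Add: X' → Y
  Add: X' → X X

No remaining common prefixes — done.

Resulting grammar:
X → Y * X'
X' → Y
X' → X X
X → X *
Y → -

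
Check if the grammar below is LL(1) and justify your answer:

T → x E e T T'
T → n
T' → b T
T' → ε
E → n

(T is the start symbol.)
No. Predict set conflict for T': { 'b' }

A grammar is LL(1) if for each non-terminal N with multiple productions, the predict sets of those productions are pairwise disjoint, where PREDICT(N → α) = (FIRST(α) \ {ε}) ∪ (FOLLOW(N) if α ⇒* ε).

Relevant sets:
  FOLLOW(T') = { $, 'b' }

For T:
  PREDICT(T → x E e T T') = { 'x' }
  PREDICT(T → n) = { 'n' }
For T':
  PREDICT(T' → b T) = { 'b' }
  PREDICT(T' → ε) = { $, 'b' }
E has a single production, so nothing to check there.

Conflict found: Predict set conflict for T': { 'b' }
The grammar is NOT LL(1).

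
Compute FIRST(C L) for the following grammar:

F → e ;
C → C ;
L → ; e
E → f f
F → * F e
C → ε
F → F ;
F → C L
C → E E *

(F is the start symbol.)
FIRST sets of the non-terminals involved (from the grammar, by fixed-point iteration):
  FIRST(C) = { ';', 'f', ε }
  FIRST(L) = { ';' }

To compute FIRST(C L), process the symbols left to right:
Symbol C is a non-terminal. Add FIRST(C) \ {ε} = { ';', 'f' }
C is nullable (ε ∈ FIRST(C)), continue to the next symbol.
Symbol L is a non-terminal. Add FIRST(L) \ {ε} = { ';' }
L is not nullable (ε ∉ FIRST(L)), so stop here.
FIRST(C L) = { ';', 'f' }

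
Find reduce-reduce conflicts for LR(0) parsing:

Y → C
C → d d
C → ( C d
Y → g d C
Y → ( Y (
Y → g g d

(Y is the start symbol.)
A reduce-reduce conflict occurs when an LR(0) state has two complete items [A → α .] and [B → β .] — both call for a reduction, and with no lookahead the parser cannot choose between them.

Augment with Y' → Y and build the canonical LR(0) collection (I0 = CLOSURE({[Y' → . Y]}), then GOTO on every symbol after a dot until no new states appear). It has 17 states:
  I0: { [C → . ( C d], [C → . d d], [Y → . ( Y (], [Y → . C], [Y → . g d C], [Y → . g g d], [Y' → . Y] }  — shift
  I1: { [C → ( . C d], [C → . ( C d], [C → . d d], [Y → ( . Y (], [Y → . ( Y (], [Y → . C], [Y → . g d C], [Y → . g g d] }  — shift
  I2: { [Y → C .] }  — reduce
  I3: { [Y' → Y .] }  — accept
  I4: { [C → d . d] }  — shift
  I5: { [Y → g . d C], [Y → g . g d] }  — shift
  I6: { [C → . ( C d], [C → . d d], [Y → g d . C] }  — shift
  I7: { [Y → g g . d] }  — shift
  I8: { [Y → g g d .] }  — reduce
  I9: { [C → ( . C d], [C → . ( C d], [C → . d d] }  — shift
  I10: { [Y → g d C .] }  — reduce
  I11: { [C → ( C . d] }  — shift
  I12: { [C → ( C d .] }  — reduce
  I13: { [C → d d .] }  — reduce
  I14: { [C → ( C . d], [Y → C .] }  — shift, reduce
  I15: { [Y → ( Y . (] }  — shift
  I16: { [Y → ( Y ( .] }  — reduce

No state contains more than one complete item.

Answer: No reduce-reduce conflicts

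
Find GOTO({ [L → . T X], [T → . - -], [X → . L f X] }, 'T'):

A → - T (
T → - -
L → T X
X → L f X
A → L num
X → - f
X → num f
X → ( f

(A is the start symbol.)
GOTO(I, 'T') = CLOSURE({ [A → αX.β] : [A → α.Xβ] ∈ I, X = 'T' })

Items with dot before 'T', with the dot advanced:
  [L → . T X] → [L → T . X]
Closure of the advanced items:
  [L → T . X] has the dot before X: add [X → . L f X], [X → . - f], [X → . num f], [X → . ( f]
  [X → . L f X] has the dot before L: add [L → . T X]
  [L → . T X] has the dot before T: add [T → . - -]

GOTO = { [L → . T X], [L → T . X], [T → . - -], [X → . ( f], [X → . - f], [X → . L f X], [X → . num f] }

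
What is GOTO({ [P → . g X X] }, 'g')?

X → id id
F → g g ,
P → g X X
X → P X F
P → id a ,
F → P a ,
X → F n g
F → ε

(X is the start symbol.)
GOTO(I, 'g') = CLOSURE({ [A → αX.β] : [A → α.Xβ] ∈ I, X = 'g' })

Items with dot before 'g', with the dot advanced:
  [P → . g X X] → [P → g . X X]
Closure of the advanced items:
  [P → g . X X] has the dot before X: add [X → . id id], [X → . P X F], [X → . F n g]
  [X → . P X F] has the dot before P: add [P → . g X X], [P → . id a ,]
  [X → . F n g] has the dot before F: add [F → . g g ,], [F → . P a ,], [F → .]

GOTO = { [F → . P a ,], [F → . g g ,], [F → .], [P → . g X X], [P → . id a ,], [P → g . X X], [X → . F n g], [X → . P X F], [X → . id id] }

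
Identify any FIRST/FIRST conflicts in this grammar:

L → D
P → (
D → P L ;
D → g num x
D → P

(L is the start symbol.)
Yes. D → P L ';' / D → P on { '(' }

A FIRST/FIRST conflict occurs when two productions N → α and N → β for the same non-terminal have FIRST(α) ∩ FIRST(β) ≠ ∅ (with ε ∈ FIRST of a nullable right-hand side, so two nullable alternatives also conflict).

FIRST sets of the non-terminals at (or reachable through a nullable prefix from) the front of some alternative:
  FIRST(P) = { '(' }

Productions for D:
  D → P L ;: FIRST = { '(' }
  D → g num x: FIRST = { 'g' }
  D → P: FIRST = { '(' }
L, P have only one production, so no FIRST/FIRST conflict is possible there.

Conflict for D: D → P L ; and D → P
  Overlap: { '(' }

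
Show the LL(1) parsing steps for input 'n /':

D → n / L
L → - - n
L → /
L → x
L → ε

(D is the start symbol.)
LL(1) parsing maintains a stack (initially the start symbol over $) and the input. At each step: if the stack top is a terminal, match it against the current input token; if it is a non-terminal N, replace it with the RHS of M[N, lookahead] (the unique production whose predict set contains the lookahead).

Stack is shown with the top on the left.

Stack    Input  Action
----------------------
D $      n / $  output D → n / L
n / L $  n / $  match 'n'
/ L $    / $    match '/'
L $      $      output L → ε
$        $      accept

The string is accepted.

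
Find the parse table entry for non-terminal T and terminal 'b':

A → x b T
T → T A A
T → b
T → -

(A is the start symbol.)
To find M[T, 'b'], we find productions for T where 'b' is in the predict set (PREDICT(N → α) = (FIRST(α) \ {ε}) ∪ (FOLLOW(N) if α ⇒* ε)).

Relevant sets:
  FIRST(T) = { '-', 'b' }

T → T A A: PREDICT = { '-', 'b' }
  'b' is in predict set, so this production goes in M[T, 'b']
T → b: PREDICT = { 'b' }
  'b' is in predict set, so this production goes in M[T, 'b']
T → -: PREDICT = { '-' }

M[T, 'b'] = T → T A A, T → b  (a multiply-defined cell — the grammar is not LL(1))

Answer: T → T A A, T → b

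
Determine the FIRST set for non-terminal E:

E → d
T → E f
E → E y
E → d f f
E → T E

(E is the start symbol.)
To compute FIRST(E), examine every production with E on the left-hand side, reading each right-hand side left to right until a non-nullable symbol is reached.

FIRST sets of the other non-terminals involved (by the same procedure, iterated to a fixed point):
  FIRST(T) = { 'd' }

From E → d:
  - d is a terminal: add 'd' and stop
From E → E y:
  - E is the symbol being defined: contributes nothing new
    E is not nullable, so stop
From E → d f f:
  - d is a terminal: add 'd' and stop
From E → T E:
  - T is a non-terminal: add FIRST(T) \ {ε} = { 'd' }
    T is not nullable, so stop

Collecting: FIRST(E) = { 'd' }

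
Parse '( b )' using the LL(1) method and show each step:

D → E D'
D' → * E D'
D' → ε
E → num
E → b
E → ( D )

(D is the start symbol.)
Stack is shown with the top on the left.

Stack        Input    Action
----------------------------
D $          ( b ) $  output D → E D'
E D' $       ( b ) $  output E → ( D )
( D ) D' $   ( b ) $  match '('
D ) D' $     b ) $    output D → E D'
E D' ) D' $  b ) $    output E → b
b D' ) D' $  b ) $    match 'b'
D' ) D' $    ) $      output D' → ε
) D' $       ) $      match ')'
D' $         $        output D' → ε
$            $        accept

The string is accepted.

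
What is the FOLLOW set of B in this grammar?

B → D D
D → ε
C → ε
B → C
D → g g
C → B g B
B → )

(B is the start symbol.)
To compute FOLLOW(B), find every occurrence of B on a right-hand side N → α B β: add FIRST(β) \ {ε}, and if β is empty or nullable also add FOLLOW(N). Iterate to a fixed point.

B is the start symbol, so $ ∈ FOLLOW(B).
In C → B g B: B is followed by g B, add FIRST(g B) \ {ε} = { 'g' }
In C → B g B: B is at the end, add FOLLOW(C)

The FOLLOW sets referred to above (computed the same way, to a fixed point):
  FOLLOW(C) = { $, 'g' }

Taking the union: FOLLOW(B) = { $, 'g' }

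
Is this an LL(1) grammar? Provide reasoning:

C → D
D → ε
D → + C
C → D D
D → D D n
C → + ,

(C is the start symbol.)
A grammar is LL(1) if for each non-terminal N with multiple productions, the predict sets of those productions are pairwise disjoint, where PREDICT(N → α) = (FIRST(α) \ {ε}) ∪ (FOLLOW(N) if α ⇒* ε).

Relevant sets:
  FIRST(D) = { '+', 'n', ε }
  FOLLOW(C) = { $, '+', 'n' }
  FOLLOW(D) = { $, '+', 'n' }

For C:
  PREDICT(C → D) = { $, '+', 'n' }
  PREDICT(C → D D) = { $, '+', 'n' }
  PREDICT(C → '+' ',') = { '+' }
For D:
  PREDICT(D → ε) = { $, '+', 'n' }
  PREDICT(D → '+' C) = { '+' }
  PREDICT(D → D D n) = { '+', 'n' }

Conflict found: Predict set conflict for C: { $, '+', 'n' }
The grammar is NOT LL(1).

Answer: No. Predict set conflict for C: { $, '+', 'n' }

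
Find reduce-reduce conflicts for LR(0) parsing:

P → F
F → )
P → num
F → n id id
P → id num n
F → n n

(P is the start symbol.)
No reduce-reduce conflicts

Augment with P' → P and build the canonical LR(0) collection (I0 = CLOSURE({[P' → . P]}), then GOTO on every symbol after a dot until no new states appear). It has 12 states:
  I0: { [F → . )], [F → . n id id], [F → . n n], [P → . F], [P → . id num n], [P → . num], [P' → . P] }  — shift
  I1: { [F → ) .] }  — reduce
  I2: { [P → F .] }  — reduce
  I3: { [P' → P .] }  — accept
  I4: { [P → id . num n] }  — shift
  I5: { [F → n . id id], [F → n . n] }  — shift
  I6: { [P → num .] }  — reduce
  I7: { [F → n id . id] }  — shift
  I8: { [F → n n .] }  — reduce
  I9: { [F → n id id .] }  — reduce
  I10: { [P → id num . n] }  — shift
  I11: { [P → id num n .] }  — reduce

No state contains more than one complete item.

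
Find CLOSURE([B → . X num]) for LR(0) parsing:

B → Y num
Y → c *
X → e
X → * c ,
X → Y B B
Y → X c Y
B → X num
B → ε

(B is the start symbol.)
Start with: [B → . X num]
  [B → . X num] has the dot before X: add [X → . e], [X → . * c ,], [X → . Y B B]
  [X → . Y B B] has the dot before Y: add [Y → . c *], [Y → . X c Y]
No further items can be added.

CLOSURE = { [B → . X num], [X → . * c ,], [X → . Y B B], [X → . e], [Y → . X c Y], [Y → . c *] }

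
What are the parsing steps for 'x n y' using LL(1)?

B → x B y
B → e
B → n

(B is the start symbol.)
Stack is shown with the top on the left.

Stack    Input    Action
------------------------
B $      x n y $  output B → x B y
x B y $  x n y $  match 'x'
B y $    n y $    output B → n
n y $    n y $    match 'n'
y $      y $      match 'y'
$        $        accept

The string is accepted.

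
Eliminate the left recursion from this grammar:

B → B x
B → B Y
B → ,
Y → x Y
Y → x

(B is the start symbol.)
B → , B'
B' → x B'
B' → Y B'
B' → ε
Y → x Y
Y → x

B is directly left-recursive. The standard transformation for
  A → A α₁ | ... | A α_m | β₁ | ... | β_n
is
  A  → β₁ A' | ... | β_n A'
  A' → α₁ A' | ... | α_m A' | ε

B → , becomes B → , B'
B → B x becomes B' → x B'
B → B Y becomes B' → Y B'
Add B' → ε

Productions for other non-terminals are unchanged:
  Y → x Y
  Y → x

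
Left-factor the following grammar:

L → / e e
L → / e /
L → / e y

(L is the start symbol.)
L → / e L'
L' → e
L' → /
L' → y

Left-factoring transforms A → αβ₁ | αβ₂ into A → αA' and A' → β₁ | β₂
(α is the longest common prefix among the alternatives). Repeat until
no nonterminal has two alternatives with a common prefix.

Round 1: L has alternatives sharing prefix '/ e'. Introduce L': L → / e L'
  Add: L' → e
  Add: L' → /
  Add: L' → y

No remaining common prefixes — done.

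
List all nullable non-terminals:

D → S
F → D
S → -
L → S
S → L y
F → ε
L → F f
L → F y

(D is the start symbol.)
{ 'F' }

ε-productions: F → ε
So F is immediately nullable.
No further non-terminal can be added: every production for the remaining non-terminals contains a terminal or a non-nullable non-terminal.
Nullable = { 'F' }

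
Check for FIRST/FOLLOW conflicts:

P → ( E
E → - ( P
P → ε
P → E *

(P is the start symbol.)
A FIRST/FOLLOW conflict occurs when a non-terminal N has a nullable alternative N → β (β ⇒* ε) and another alternative N → α with FIRST(α) ∩ FOLLOW(N) ≠ ∅: on such a lookahead the parser cannot decide between expanding α and letting N vanish via β.

Nullable non-terminals: P.
FIRST sets used below: FIRST(E) = { '-' }

P: nullable alternative(s) P → ε; FOLLOW(P) = { $, '*' }
  P → ( E: FIRST \ {ε} = { '(' } — disjoint from FOLLOW(P)
  P → ε: FIRST \ {ε} = { } — this is the only nullable alternative, skip
  P → E *: FIRST \ {ε} = { '-' } — disjoint from FOLLOW(P)

E has no nullable alternative, so no FIRST/FOLLOW check is needed there.

No FIRST/FOLLOW conflicts found.

Answer: No FIRST/FOLLOW conflicts.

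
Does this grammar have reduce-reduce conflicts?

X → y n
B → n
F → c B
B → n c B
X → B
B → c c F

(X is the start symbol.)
No reduce-reduce conflicts

A reduce-reduce conflict occurs when an LR(0) state has two complete items [A → α .] and [B → β .] — both call for a reduction, and with no lookahead the parser cannot choose between them.

Augment with X' → X and build the canonical LR(0) collection (I0 = CLOSURE({[X' → . X]}), then GOTO on every symbol after a dot until no new states appear). It has 13 states:
  I0: { [B → . c c F], [B → . n c B], [B → . n], [X → . B], [X → . y n], [X' → . X] }  — shift
  I1: { [X → B .] }  — reduce
  I2: { [X' → X .] }  — accept
  I3: { [B → c . c F] }  — shift
  I4: { [B → n . c B], [B → n .] }  — shift, reduce
  I5: { [X → y . n] }  — shift
  I6: { [X → y n .] }  — reduce
  I7: { [B → . c c F], [B → . n c B], [B → . n], [B → n c . B] }  — shift
  I8: { [B → n c B .] }  — reduce
  I9: { [B → c c . F], [F → . c B] }  — shift
  I10: { [B → c c F .] }  — reduce
  I11: { [B → . c c F], [B → . n c B], [B → . n], [F → c . B] }  — shift
  I12: { [F → c B .] }  — reduce

No state contains more than one complete item.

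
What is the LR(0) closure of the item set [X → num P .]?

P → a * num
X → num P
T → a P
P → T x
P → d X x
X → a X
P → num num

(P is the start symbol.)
{ [X → num P .] }

To compute CLOSURE, for each item [A → α.Bβ] where B is a non-terminal, add [B → .γ] for all productions B → γ; repeat for the newly added items until nothing changes.

Start with: [X → num P .]
The dot is at the end, so nothing is added.

CLOSURE = { [X → num P .] }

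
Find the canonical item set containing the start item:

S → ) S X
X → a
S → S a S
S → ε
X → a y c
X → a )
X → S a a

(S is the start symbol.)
First, augment the grammar with S' → S
I₀ = CLOSURE({ [S' → . S] }):
  [S' → . S] has the dot before S: add [S → . ) S X], [S → . S a S], [S → .]
No further items can be added.

I₀ = { [S → . ) S X], [S → . S a S], [S → .], [S' → . S] }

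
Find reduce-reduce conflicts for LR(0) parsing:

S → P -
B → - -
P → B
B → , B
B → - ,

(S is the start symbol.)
Augment with S' → S and build the canonical LR(0) collection (I0 = CLOSURE({[S' → . S]}), then GOTO on every symbol after a dot until no new states appear). It has 10 states:
  I0: { [B → . , B], [B → . - ,], [B → . - -], [P → . B], [S → . P -], [S' → . S] }  — shift
  I1: { [B → , . B], [B → . , B], [B → . - ,], [B → . - -] }  — shift
  I2: { [B → - . ,], [B → - . -] }  — shift
  I3: { [P → B .] }  — reduce
  I4: { [S → P . -] }  — shift
  I5: { [S' → S .] }  — accept
  I6: { [S → P - .] }  — reduce
  I7: { [B → - , .] }  — reduce
  I8: { [B → - - .] }  — reduce
  I9: { [B → , B .] }  — reduce

No state contains more than one complete item.

Answer: No reduce-reduce conflicts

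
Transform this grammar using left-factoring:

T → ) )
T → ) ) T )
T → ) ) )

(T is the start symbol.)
Left-factoring transforms A → αβ₁ | αβ₂ into A → αA' and A' → β₁ | β₂
(α is the longest common prefix among the alternatives). Repeat until
no nonterminal has two alternatives with a common prefix.

Round 1: T has alternatives sharing prefix ') )'. Introduce T': T → ) ) T'
  Add: T' → ε
  Add: T' → T )
  Add: T' → )

No remaining common prefixes — done.

Resulting grammar:
T → ) ) T'
T' → ε
T' → T )
T' → )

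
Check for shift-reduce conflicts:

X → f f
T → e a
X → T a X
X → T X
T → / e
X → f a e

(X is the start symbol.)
Augment with X' → X and build the canonical LR(0) collection (I0 = CLOSURE({[X' → . X]}), then GOTO on every symbol after a dot until no new states appear). It has 14 states:
  I0: { [T → . / e], [T → . e a], [X → . T X], [X → . T a X], [X → . f a e], [X → . f f], [X' → . X] }  — shift
  I1: { [T → / . e] }  — shift
  I2: { [T → . / e], [T → . e a], [X → . T X], [X → . T a X], [X → . f a e], [X → . f f], [X → T . X], [X → T . a X] }  — shift
  I3: { [X' → X .] }  — accept
  I4: { [T → e . a] }  — shift
  I5: { [X → f . a e], [X → f . f] }  — shift
  I6: { [X → f a . e] }  — shift
  I7: { [X → f f .] }  — reduce
  I8: { [X → f a e .] }  — reduce
  I9: { [T → e a .] }  — reduce
  I10: { [X → T X .] }  — reduce
  I11: { [T → . / e], [T → . e a], [X → . T X], [X → . T a X], [X → . f a e], [X → . f f], [X → T a . X] }  — shift
  I12: { [X → T a X .] }  — reduce
  I13: { [T → / e .] }  — reduce

No state contains both a complete item and a shift item.

Answer: No shift-reduce conflicts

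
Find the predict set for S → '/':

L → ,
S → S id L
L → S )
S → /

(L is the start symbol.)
PREDICT(S → '/') = (FIRST(RHS) \ {ε}) ∪ (FOLLOW(S) if ε ∈ FIRST(RHS), i.e. RHS ⇒* ε)
FIRST('/') = { '/' }
ε ∉ FIRST('/'), so FOLLOW(S) is not added.
PREDICT(S → '/') = { '/' }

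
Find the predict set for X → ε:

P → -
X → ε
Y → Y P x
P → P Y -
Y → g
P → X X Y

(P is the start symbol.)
{ 'g' }

PREDICT(X → ε) = (FIRST(RHS) \ {ε}) ∪ (FOLLOW(X) if ε ∈ FIRST(RHS), i.e. RHS ⇒* ε)
The right-hand side is ε (FIRST(ε) = { ε }), so the predict set is FOLLOW(X) = { 'g' }
PREDICT(X → ε) = { 'g' }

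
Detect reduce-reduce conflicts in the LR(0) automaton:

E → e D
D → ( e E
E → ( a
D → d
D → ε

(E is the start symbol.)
Augment with E' → E and build the canonical LR(0) collection (I0 = CLOSURE({[E' → . E]}), then GOTO on every symbol after a dot until no new states appear). It has 10 states:
  I0: { [E → . ( a], [E → . e D], [E' → . E] }  — shift
  I1: { [E → ( . a] }  — shift
  I2: { [E' → E .] }  — accept
  I3: { [D → . ( e E], [D → . d], [D → .], [E → e . D] }  — shift, reduce
  I4: { [D → ( . e E] }  — shift
  I5: { [E → e D .] }  — reduce
  I6: { [D → d .] }  — reduce
  I7: { [D → ( e . E], [E → . ( a], [E → . e D] }  — shift
  I8: { [D → ( e E .] }  — reduce
  I9: { [E → ( a .] }  — reduce

No state contains more than one complete item.

Answer: No reduce-reduce conflicts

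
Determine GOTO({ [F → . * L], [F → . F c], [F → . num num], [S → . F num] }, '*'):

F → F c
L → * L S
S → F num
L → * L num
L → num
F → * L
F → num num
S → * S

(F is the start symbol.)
GOTO(I, '*') = CLOSURE({ [A → αX.β] : [A → α.Xβ] ∈ I, X = '*' })

Items with dot before '*', with the dot advanced:
  [F → . * L] → [F → * . L]
Closure of the advanced items:
  [F → * . L] has the dot before L: add [L → . * L S], [L → . * L num], [L → . num]

GOTO = { [F → * . L], [L → . * L S], [L → . * L num], [L → . num] }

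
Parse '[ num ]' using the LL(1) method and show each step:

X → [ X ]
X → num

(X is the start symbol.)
LL(1) parsing maintains a stack (initially the start symbol over $) and the input. At each step: if the stack top is a terminal, match it against the current input token; if it is a non-terminal N, replace it with the RHS of M[N, lookahead] (the unique production whose predict set contains the lookahead).

Stack is shown with the top on the left.

Stack    Input      Action
--------------------------
X $      [ num ] $  output X → [ X ]
[ X ] $  [ num ] $  match '['
X ] $    num ] $    output X → num
num ] $  num ] $    match 'num'
] $      ] $        match ']'
$        $          accept

The string is accepted.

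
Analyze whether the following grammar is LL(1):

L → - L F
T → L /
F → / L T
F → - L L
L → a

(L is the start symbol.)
Yes, the grammar is LL(1).

For L:
  PREDICT(L → '-' L F) = { '-' }
  PREDICT(L → a) = { 'a' }
For F:
  PREDICT(F → '/' L T) = { '/' }
  PREDICT(F → '-' L L) = { '-' }
T has a single production, so nothing to check there.

All predict sets are disjoint. The grammar IS LL(1).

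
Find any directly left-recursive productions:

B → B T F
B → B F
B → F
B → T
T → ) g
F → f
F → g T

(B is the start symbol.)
Yes, B is left-recursive

Direct left recursion occurs when N → N α for some non-terminal N (the right-hand side begins with the left-hand side itself).

B → B T F: LEFT RECURSIVE (starts with B)
B → B F: LEFT RECURSIVE (starts with B)
B → F: starts with F
B → T: starts with T
T → ) g: starts with ')'
F → f: starts with f
F → g T: starts with g

The grammar has direct left recursion on: B.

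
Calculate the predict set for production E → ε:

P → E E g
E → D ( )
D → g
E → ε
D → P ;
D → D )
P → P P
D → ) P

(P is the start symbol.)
{ ')', 'g' }

PREDICT(E → ε) = (FIRST(RHS) \ {ε}) ∪ (FOLLOW(E) if ε ∈ FIRST(RHS), i.e. RHS ⇒* ε)
The right-hand side is ε (FIRST(ε) = { ε }), so the predict set is FOLLOW(E) = { ')', 'g' }
PREDICT(E → ε) = { ')', 'g' }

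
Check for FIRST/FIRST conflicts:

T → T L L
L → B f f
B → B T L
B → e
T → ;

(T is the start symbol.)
Yes. T → T L L / T → ';' on { ';' }; B → B T L / B → e on { 'e' }

FIRST sets of the non-terminals at (or reachable through a nullable prefix from) the front of some alternative:
  FIRST(T) = { ';' }
  FIRST(B) = { 'e' }

Productions for T:
  T → T L L: FIRST = { ';' }
  T → ;: FIRST = { ';' }
Productions for B:
  B → B T L: FIRST = { 'e' }
  B → e: FIRST = { 'e' }
L has only one production, so no FIRST/FIRST conflict is possible there.

Conflict for T: T → T L L and T → ;
  Overlap: { ';' }
Conflict for B: B → B T L and B → e
  Overlap: { 'e' }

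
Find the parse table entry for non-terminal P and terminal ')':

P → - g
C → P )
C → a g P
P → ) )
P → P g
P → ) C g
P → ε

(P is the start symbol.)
To find M[P, ')'], we find productions for P where ')' is in the predict set (PREDICT(N → α) = (FIRST(α) \ {ε}) ∪ (FOLLOW(N) if α ⇒* ε)).

Relevant sets:
  FIRST(P) = { ')', '-', 'g', ε }
  FOLLOW(P) = { $, ')', 'g' }

P → - g: PREDICT = { '-' }
P → ) ): PREDICT = { ')' }
  ')' is in predict set, so this production goes in M[P, ')']
P → P g: PREDICT = { ')', '-', 'g' }
  ')' is in predict set, so this production goes in M[P, ')']
P → ) C g: PREDICT = { ')' }
  ')' is in predict set, so this production goes in M[P, ')']
P → ε: PREDICT = { $, ')', 'g' }
  ')' is in predict set, so this production goes in M[P, ')']

M[P, ')'] = P → ) ), P → P g, P → ) C g, P → ε  (a multiply-defined cell — the grammar is not LL(1))

Answer: P → ) ), P → P g, P → ) C g, P → ε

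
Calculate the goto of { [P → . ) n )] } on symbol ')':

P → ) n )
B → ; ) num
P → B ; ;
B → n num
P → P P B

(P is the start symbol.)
GOTO(I, ')') = CLOSURE({ [A → αX.β] : [A → α.Xβ] ∈ I, X = ')' })

Items with dot before ')', with the dot advanced:
  [P → . ) n )] → [P → ) . n )]
Closure adds nothing (no advanced item has the dot before a non-terminal).

GOTO = { [P → ) . n )] }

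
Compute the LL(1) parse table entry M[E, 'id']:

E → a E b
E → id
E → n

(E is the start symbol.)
E → id

To find M[E, 'id'], we find productions for E where 'id' is in the predict set (PREDICT(N → α) = (FIRST(α) \ {ε}) ∪ (FOLLOW(N) if α ⇒* ε)).

E → a E b: PREDICT = { 'a' }
E → id: PREDICT = { 'id' }
  'id' is in predict set, so this production goes in M[E, 'id']
E → n: PREDICT = { 'n' }

M[E, 'id'] = E → id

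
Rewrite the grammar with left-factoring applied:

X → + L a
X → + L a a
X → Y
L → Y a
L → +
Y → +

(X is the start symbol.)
X → + L a X'
X' → ε
X' → a
X → Y
L → Y a
L → +
Y → +

Left-factoring transforms A → αβ₁ | αβ₂ into A → αA' and A' → β₁ | β₂
(α is the longest common prefix among the alternatives). Repeat until
no nonterminal has two alternatives with a common prefix.

Round 1: X has alternatives sharing prefix '+ L a'. Introduce X': X → + L a X'
  Add: X' → ε
  Add: X' → a

No remaining common prefixes — done.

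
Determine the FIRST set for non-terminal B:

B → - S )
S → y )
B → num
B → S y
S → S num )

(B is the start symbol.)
To compute FIRST(B), examine every production with B on the left-hand side, reading each right-hand side left to right until a non-nullable symbol is reached.

FIRST sets of the other non-terminals involved (by the same procedure, iterated to a fixed point):
  FIRST(S) = { 'y' }

From B → - S ):
  - '-' is a terminal: add '-' and stop
From B → num:
  - num is a terminal: add 'num' and stop
From B → S y:
  - S is a non-terminal: add FIRST(S) \ {ε} = { 'y' }
    S is not nullable, so stop

Collecting: FIRST(B) = { '-', 'num', 'y' }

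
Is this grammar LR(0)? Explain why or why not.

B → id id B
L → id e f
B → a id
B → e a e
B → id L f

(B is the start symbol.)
A grammar is LR(0) if no state in the canonical LR(0) collection has:
  - both a shift item (dot before a terminal) and a complete item (shift-reduce conflict), or
  - two or more complete items (reduce-reduce conflict; the accept item [B' → B .] counts as a complete item here).

Augment with B' → B and build the canonical LR(0) collection (I0 = CLOSURE({[B' → . B]}), then GOTO on every symbol after a dot until no new states appear). It has 14 states:
  I0: { [B → . a id], [B → . e a e], [B → . id L f], [B → . id id B], [B' → . B] }  — shift
  I1: { [B' → B .] }  — accept
  I2: { [B → a . id] }  — shift
  I3: { [B → e . a e] }  — shift
  I4: { [B → id . L f], [B → id . id B], [L → . id e f] }  — shift
  I5: { [B → id L . f] }  — shift
  I6: { [B → . a id], [B → . e a e], [B → . id L f], [B → . id id B], [B → id id . B], [L → id . e f] }  — shift
  I7: { [B → id id B .] }  — reduce
  I8: { [B → e . a e], [L → id e . f] }  — shift
  I9: { [B → e a . e] }  — shift
  I10: { [L → id e f .] }  — reduce
  I11: { [B → e a e .] }  — reduce
  I12: { [B → id L f .] }  — reduce
  I13: { [B → a id .] }  — reduce

Every state is either a pure shift/goto state or contains exactly one complete item and nothing to shift — no conflicts. The grammar is LR(0).

Answer: Yes, the grammar is LR(0)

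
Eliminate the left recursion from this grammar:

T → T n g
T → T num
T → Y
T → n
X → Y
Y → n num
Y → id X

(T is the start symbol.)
T is directly left-recursive. The standard transformation for
  A → A α₁ | ... | A α_m | β₁ | ... | β_n
is
  A  → β₁ A' | ... | β_n A'
  A' → α₁ A' | ... | α_m A' | ε

T → Y becomes T → Y T'
T → n becomes T → n T'
T → T n g becomes T' → n g T'
T → T num becomes T' → num T'
Add T' → ε

Productions for other non-terminals are unchanged:
  X → Y
  Y → n num
  Y → id X

Resulting grammar:
T → Y T'
T → n T'
T' → n g T'
T' → num T'
T' → ε
X → Y
Y → n num
Y → id X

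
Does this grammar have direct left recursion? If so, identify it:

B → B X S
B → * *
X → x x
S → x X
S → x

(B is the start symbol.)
Direct left recursion occurs when N → N α for some non-terminal N (the right-hand side begins with the left-hand side itself).

B → B X S: LEFT RECURSIVE (starts with B)
B → * *: starts with '*'
X → x x: starts with x
S → x X: starts with x
S → x: starts with x

The grammar has direct left recursion on: B.

Answer: Yes, B is left-recursive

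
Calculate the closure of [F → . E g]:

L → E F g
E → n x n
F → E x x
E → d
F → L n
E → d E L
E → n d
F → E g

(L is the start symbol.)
To compute CLOSURE, for each item [A → α.Bβ] where B is a non-terminal, add [B → .γ] for all productions B → γ; repeat for the newly added items until nothing changes.

Start with: [F → . E g]
  [F → . E g] has the dot before E: add [E → . n x n], [E → . d], [E → . d E L], [E → . n d]
No further items can be added.

CLOSURE = { [E → . d E L], [E → . d], [E → . n d], [E → . n x n], [F → . E g] }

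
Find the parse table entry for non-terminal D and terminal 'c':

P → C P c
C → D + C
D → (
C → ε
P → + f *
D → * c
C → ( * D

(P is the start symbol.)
To find M[D, 'c'], we find productions for D where 'c' is in the predict set (PREDICT(N → α) = (FIRST(α) \ {ε}) ∪ (FOLLOW(N) if α ⇒* ε)).

D → (: PREDICT = { '(' }
D → * c: PREDICT = { '*' }

M[D, 'c'] is empty (no production applies)

Answer: Empty (error entry)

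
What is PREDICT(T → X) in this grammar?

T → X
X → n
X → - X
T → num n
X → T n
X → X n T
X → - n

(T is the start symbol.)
PREDICT(T → X) = (FIRST(RHS) \ {ε}) ∪ (FOLLOW(T) if ε ∈ FIRST(RHS), i.e. RHS ⇒* ε)
FIRST(X) = { '-', 'n', 'num' }
FIRST(X) = { '-', 'n', 'num' }
ε ∉ FIRST(X), so FOLLOW(T) is not added.
PREDICT(T → X) = { '-', 'n', 'num' }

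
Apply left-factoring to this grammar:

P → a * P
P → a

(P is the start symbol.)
P → a P'
P' → * P
P' → ε

Left-factoring transforms A → αβ₁ | αβ₂ into A → αA' and A' → β₁ | β₂
(α is the longest common prefix among the alternatives). Repeat until
no nonterminal has two alternatives with a common prefix.

Round 1: P has alternatives sharing prefix 'a'. Introduce P': P → a P'
  Add: P' → * P
  Add: P' → ε

No remaining common prefixes — done.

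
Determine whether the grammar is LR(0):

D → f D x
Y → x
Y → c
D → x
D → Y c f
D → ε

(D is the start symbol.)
Augment with D' → D and build the canonical LR(0) collection (I0 = CLOSURE({[D' → . D]}), then GOTO on every symbol after a dot until no new states appear). It has 10 states:
  I0: { [D → . Y c f], [D → . f D x], [D → . x], [D → .], [D' → . D], [Y → . c], [Y → . x] }  — shift, reduce
  I1: { [D' → D .] }  — accept
  I2: { [D → Y . c f] }  — shift
  I3: { [Y → c .] }  — reduce
  I4: { [D → . Y c f], [D → . f D x], [D → . x], [D → .], [D → f . D x], [Y → . c], [Y → . x] }  — shift, reduce
  I5: { [D → x .], [Y → x .] }  — 2 reduces
  I6: { [D → f D . x] }  — shift
  I7: { [D → f D x .] }  — reduce
  I8: { [D → Y c . f] }  — shift
  I9: { [D → Y c f .] }  — reduce

Conflict in state I0:
  Shift-reduce conflict between [D → .] and [D → . f D x]
So the grammar is NOT LR(0).

Answer: No. Shift-reduce conflict between [D → .] and [D → . f D x]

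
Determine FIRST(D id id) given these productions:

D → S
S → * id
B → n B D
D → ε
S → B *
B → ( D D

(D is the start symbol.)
{ '(', '*', 'id', 'n' }

FIRST sets of the non-terminals involved (from the grammar, by fixed-point iteration):
  FIRST(D) = { '(', '*', 'n', ε }

To compute FIRST(D id id), process the symbols left to right:
Symbol D is a non-terminal. Add FIRST(D) \ {ε} = { '(', '*', 'n' }
D is nullable (ε ∈ FIRST(D)), continue to the next symbol.
Symbol id is a terminal. Add 'id' and stop.
FIRST(D id id) = { '(', '*', 'id', 'n' }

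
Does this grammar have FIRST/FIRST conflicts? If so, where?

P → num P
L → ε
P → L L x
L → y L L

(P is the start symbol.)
No FIRST/FIRST conflicts.

FIRST sets of the non-terminals at (or reachable through a nullable prefix from) the front of some alternative:
  FIRST(L) = { 'y', ε }

Productions for P:
  P → num P: FIRST = { 'num' }
  P → L L x: FIRST = { 'x', 'y' }
Productions for L:
  L → ε: FIRST = { ε }
  L → y L L: FIRST = { 'y' }

All alternatives of each non-terminal have pairwise disjoint FIRST sets.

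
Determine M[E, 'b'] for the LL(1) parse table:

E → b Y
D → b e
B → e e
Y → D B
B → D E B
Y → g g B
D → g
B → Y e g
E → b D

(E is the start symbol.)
To find M[E, 'b'], we find productions for E where 'b' is in the predict set (PREDICT(N → α) = (FIRST(α) \ {ε}) ∪ (FOLLOW(N) if α ⇒* ε)).

E → b Y: PREDICT = { 'b' }
  'b' is in predict set, so this production goes in M[E, 'b']
E → b D: PREDICT = { 'b' }
  'b' is in predict set, so this production goes in M[E, 'b']

M[E, 'b'] = E → b Y, E → b D  (a multiply-defined cell — the grammar is not LL(1))

Answer: E → b Y, E → b D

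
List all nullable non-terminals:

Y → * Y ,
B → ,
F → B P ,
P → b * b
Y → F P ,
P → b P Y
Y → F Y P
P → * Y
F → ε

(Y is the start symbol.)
{ 'F' }

A non-terminal is nullable if it can derive ε (the empty string): either it has an ε-production, or it has a production whose right-hand side consists entirely of nullable non-terminals.

ε-productions: F → ε
So F is immediately nullable.
No further non-terminal can be added: every production for the remaining non-terminals contains a terminal or a non-nullable non-terminal.
Nullable = { 'F' }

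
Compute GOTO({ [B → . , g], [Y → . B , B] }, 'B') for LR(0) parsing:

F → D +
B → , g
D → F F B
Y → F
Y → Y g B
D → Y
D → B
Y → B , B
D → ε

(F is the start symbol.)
GOTO(I, 'B') = CLOSURE({ [A → αX.β] : [A → α.Xβ] ∈ I, X = 'B' })

Items with dot before 'B', with the dot advanced:
  [Y → . B , B] → [Y → B . , B]
Closure adds nothing (no advanced item has the dot before a non-terminal).

GOTO = { [Y → B . , B] }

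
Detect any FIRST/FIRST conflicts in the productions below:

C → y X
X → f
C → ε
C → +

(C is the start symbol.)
A FIRST/FIRST conflict occurs when two productions N → α and N → β for the same non-terminal have FIRST(α) ∩ FIRST(β) ≠ ∅ (with ε ∈ FIRST of a nullable right-hand side, so two nullable alternatives also conflict).

Productions for C:
  C → y X: FIRST = { 'y' }
  C → ε: FIRST = { ε }
  C → +: FIRST = { '+' }
X has only one production, so no FIRST/FIRST conflict is possible there.

All alternatives of each non-terminal have pairwise disjoint FIRST sets.

Answer: No FIRST/FIRST conflicts.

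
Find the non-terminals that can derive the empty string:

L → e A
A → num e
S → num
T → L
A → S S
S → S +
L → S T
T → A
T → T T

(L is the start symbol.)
None

A non-terminal is nullable if it can derive ε (the empty string): either it has an ε-production, or it has a production whose right-hand side consists entirely of nullable non-terminals.

There are no ε-productions, so no non-terminal can derive ε.
No non-terminals are nullable.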